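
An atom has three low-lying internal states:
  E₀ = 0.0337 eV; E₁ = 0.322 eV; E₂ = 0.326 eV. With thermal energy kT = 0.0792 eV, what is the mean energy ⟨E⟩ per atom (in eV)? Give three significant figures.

Eᵢ/kT = 0.42551, 4.0657, 4.1162.
Z = Σ e^(−Eᵢ/kT) = e^(−0.42551) + e^(−4.0657) + e^(−4.1162) = 0.65344 + 0.017151 + 0.016306 = 0.68690.
⟨E⟩ = Σ Eᵢ e^(−Eᵢ/kT) / Z = (0.0337·0.65344 + 0.322·0.017151 + 0.326·0.016306) / 0.68690 = 0.0478 eV.

0.0478 eV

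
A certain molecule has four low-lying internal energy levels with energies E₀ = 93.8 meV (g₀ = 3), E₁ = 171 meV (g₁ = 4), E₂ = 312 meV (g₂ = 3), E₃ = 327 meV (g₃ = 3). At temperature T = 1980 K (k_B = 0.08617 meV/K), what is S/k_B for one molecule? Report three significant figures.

2.42

k_BT = 0.08617 × 1980 K = 170.62 meV.
Eᵢ/kT = 0.54976, 1.0022, 1.8286, 1.9165.
Z = Σ gᵢe^(−Eᵢ/kT) = 3·e^(−0.54976) + 4·e^(−1.0022) + 3·e^(−1.8286) + 3·e^(−1.9165) = 1.7313 + 1.4683 + 0.48191 + 0.44136 = 4.1229.
⟨E⟩ = Σ EᵢPᵢ = 171.76 meV.
S/k_B = ln Z + ⟨E⟩/kT = ln(4.1229) + 171.76/170.62 = 1.4166 + 1.0067 = 2.42.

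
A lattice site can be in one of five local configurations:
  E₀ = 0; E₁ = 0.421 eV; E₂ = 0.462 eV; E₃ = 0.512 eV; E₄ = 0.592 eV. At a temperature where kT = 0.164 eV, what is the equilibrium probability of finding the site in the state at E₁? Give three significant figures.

0.0636

Eᵢ/kT = 0, 2.5671, 2.8171, 3.1220, 3.6098.
Z = Σ e^(−Eᵢ/kT) = e^(−0) + e^(−2.5671) + e^(−2.8171) + e^(−3.1220) + e^(−3.6098) = 1.0000 + 0.076758 + 0.059779 + 0.044069 + 0.027057 = 1.2077.
P₁ = e^(−E₁/kT) / Z = 0.076758/1.2077 = 0.0636.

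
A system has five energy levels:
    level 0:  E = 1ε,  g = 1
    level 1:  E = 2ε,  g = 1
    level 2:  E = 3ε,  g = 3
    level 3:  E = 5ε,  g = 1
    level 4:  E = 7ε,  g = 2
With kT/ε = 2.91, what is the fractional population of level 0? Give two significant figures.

Eᵢ/kT = 0.3436, 0.6873, 1.031, 1.718, 2.405.
Z = Σ gᵢe^(−Eᵢ/kT) = 1·e^(−0.3436) + 1·e^(−0.6873) + 3·e^(−1.031) + 1·e^(−1.718) + 2·e^(−2.405) = 0.7092 + 0.5029 + 1.070 + 0.1794 + 0.1805 = 2.642.
P₀ = g₀ e^(−E₀/kT) / Z = 0.7092/2.642 = 0.27.

0.27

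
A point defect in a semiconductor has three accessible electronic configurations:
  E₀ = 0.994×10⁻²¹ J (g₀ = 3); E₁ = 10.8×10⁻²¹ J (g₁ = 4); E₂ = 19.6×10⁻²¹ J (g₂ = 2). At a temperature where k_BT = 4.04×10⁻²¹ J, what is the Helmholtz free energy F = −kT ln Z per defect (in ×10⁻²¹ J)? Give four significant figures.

Eᵢ/kT = 0.246040, 2.67327, 4.85149.
Z = Σ gᵢe^(−Eᵢ/kT) = 3·e^(−0.246040) + 4·e^(−2.67327) + 2·e^(−4.85149) = 2.34567 + 0.276105 + 0.0156334 = 2.63741.
F = −kT ln Z = −4.04 × ln(2.63741) = −4.04 × 0.969797 = -3.918 ×10⁻²¹ J.

-3.918 ×10⁻²¹ J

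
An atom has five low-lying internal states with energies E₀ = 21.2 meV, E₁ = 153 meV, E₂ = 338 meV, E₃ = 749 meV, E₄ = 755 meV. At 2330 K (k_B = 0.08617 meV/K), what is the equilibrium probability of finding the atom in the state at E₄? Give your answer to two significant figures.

0.015

k_BT = 0.08617 × 2330 K = 200.8 meV.
Eᵢ/kT = 0.1056, 0.7620, 1.683, 3.730, 3.760.
Z = Σ e^(−Eᵢ/kT) = e^(−0.1056) + e^(−0.7620) + e^(−1.683) + e^(−3.730) + e^(−3.760) = 0.8998 + 0.4667 + 0.1858 + 0.02399 + 0.02328 = 1.600.
P₄ = e^(−E₄/kT) / Z = 0.02328/1.600 = 0.015.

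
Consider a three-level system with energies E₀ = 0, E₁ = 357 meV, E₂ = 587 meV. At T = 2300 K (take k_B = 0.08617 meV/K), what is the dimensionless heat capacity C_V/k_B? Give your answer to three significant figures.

0.676

k_BT = 0.08617 × 2300 K = 198.19 meV.
Eᵢ/kT = 0, 1.8013, 2.9618.
Z = Σ e^(−Eᵢ/kT) = e^(−0) + e^(−1.8013) + e^(−2.9618) = 1.0000 + 0.16508 + 0.051726 = 1.2168.
⟨E⟩ = 73.387 meV, ⟨E²⟩ = 31938 meV².
C_V/k_B = (⟨E²⟩ − ⟨E⟩²)/(kT)² = (31938 − 5385.7)/39279 = 0.676.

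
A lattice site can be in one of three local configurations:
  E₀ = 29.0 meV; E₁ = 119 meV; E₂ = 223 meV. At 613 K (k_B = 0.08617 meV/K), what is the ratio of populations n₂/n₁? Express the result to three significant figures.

0.140

k_BT = 0.08617 × 613 K = 52.822 meV.
n₂/n₁ = exp[−(E₂−E₁)/kT] = exp(−(104 meV)/(52.822 meV)) = exp(-1.9689) = 0.140.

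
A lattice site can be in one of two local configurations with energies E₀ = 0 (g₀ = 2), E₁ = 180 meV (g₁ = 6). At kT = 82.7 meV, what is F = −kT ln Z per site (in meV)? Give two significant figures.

-82 meV

Eᵢ/kT = 0, 2.177.
Z = Σ gᵢe^(−Eᵢ/kT) = 2·e^(−0) + 6·e^(−2.177) = 2.000 + 0.6803 = 2.680.
F = −kT ln Z = −82.7 × ln(2.680) = −82.7 × 0.9858 = -82 meV.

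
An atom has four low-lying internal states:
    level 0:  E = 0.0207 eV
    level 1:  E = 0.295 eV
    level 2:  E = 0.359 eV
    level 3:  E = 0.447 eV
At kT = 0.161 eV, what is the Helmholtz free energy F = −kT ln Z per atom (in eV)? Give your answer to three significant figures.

Eᵢ/kT = 0.12857, 1.8323, 2.2298, 2.7764.
Z = Σ e^(−Eᵢ/kT) = e^(−0.12857) + e^(−1.8323) + e^(−2.2298) + e^(−2.7764) = 0.87935 + 0.16005 + 0.10755 + 0.062262 = 1.2092.
F = −kT ln Z = −0.161 × ln(1.2092) = −0.161 × 0.18996 = -0.0306 eV.

-0.0306 eV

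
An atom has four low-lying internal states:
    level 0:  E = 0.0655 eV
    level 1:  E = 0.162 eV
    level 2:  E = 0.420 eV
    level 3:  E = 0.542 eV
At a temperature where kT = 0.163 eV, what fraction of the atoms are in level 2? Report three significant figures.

0.0660

Eᵢ/kT = 0.40184, 0.99387, 2.5767, 3.3252.
Z = Σ e^(−Eᵢ/kT) = e^(−0.40184) + e^(−0.99387) + e^(−2.5767) + e^(−3.3252) = 0.66909 + 0.37014 + 0.076024 + 0.035965 = 1.1512.
P₂ = e^(−E₂/kT) / Z = 0.076024/1.1512 = 0.0660.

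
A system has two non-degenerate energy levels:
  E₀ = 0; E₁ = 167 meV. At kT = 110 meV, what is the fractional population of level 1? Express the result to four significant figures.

Eᵢ/kT = 0, 1.51818.
Z = Σ e^(−Eᵢ/kT) = e^(−0) + e^(−1.51818) = 1.00000 + 0.219110 = 1.21911.
P₁ = e^(−E₁/kT) / Z = 0.219110/1.21911 = 0.1797.

0.1797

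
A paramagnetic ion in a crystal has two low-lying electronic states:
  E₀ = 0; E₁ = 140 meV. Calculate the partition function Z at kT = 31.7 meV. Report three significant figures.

Eᵢ/kT = 0, 4.4164.
Z = Σ e^(−Eᵢ/kT) = e^(−0) + e^(−4.4164) = 1.0000 + 0.012078 = 1.0121.

Z = 1.01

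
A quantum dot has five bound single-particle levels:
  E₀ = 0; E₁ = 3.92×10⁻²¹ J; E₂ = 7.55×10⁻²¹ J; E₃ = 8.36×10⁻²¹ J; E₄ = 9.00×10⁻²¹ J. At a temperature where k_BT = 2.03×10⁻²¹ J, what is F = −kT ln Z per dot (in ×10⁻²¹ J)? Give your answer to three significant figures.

Eᵢ/kT = 0, 1.9310, 3.7192, 4.1182, 4.4335.
Z = Σ e^(−Eᵢ/kT) = e^(−0) + e^(−1.9310) + e^(−3.7192) + e^(−4.1182) + e^(−4.4335) = 1.0000 + 0.14500 + 0.024253 + 0.016274 + 0.011873 = 1.1974.
F = −kT ln Z = −2.03 × ln(1.1974) = −2.03 × 0.18015 = -0.366 ×10⁻²¹ J.

-0.366 ×10⁻²¹ J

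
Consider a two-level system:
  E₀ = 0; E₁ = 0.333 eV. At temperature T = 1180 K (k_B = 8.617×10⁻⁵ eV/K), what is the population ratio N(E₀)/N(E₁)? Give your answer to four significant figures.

k_BT = 8.617×10⁻⁵ × 1180 K = 0.101681 eV.
n₀/n₁ = exp[−(E₀−E₁)/kT] = exp(−(-0.333 eV)/(0.101681 eV)) = exp(3.27495) = 26.44.

26.44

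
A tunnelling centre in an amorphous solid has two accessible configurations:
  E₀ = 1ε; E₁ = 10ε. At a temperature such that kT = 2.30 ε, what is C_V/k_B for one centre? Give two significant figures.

Eᵢ/kT = 0.4348, 4.348.
Z = Σ e^(−Eᵢ/kT) = e^(−0.4348) + e^(−4.348) = 0.6474 + 0.01293 = 0.6603.
⟨E⟩ = 1.176 ε, ⟨E²⟩ = 2.939 ε².
C_V/k_B = (⟨E²⟩ − ⟨E⟩²)/(kT)² = (2.939 − 1.383)/5.290 = 0.29.

0.29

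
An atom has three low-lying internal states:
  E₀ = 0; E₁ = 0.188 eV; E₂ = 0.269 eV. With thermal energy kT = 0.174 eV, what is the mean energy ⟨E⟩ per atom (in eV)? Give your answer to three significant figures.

0.0780 eV

Eᵢ/kT = 0, 1.0805, 1.5460.
Z = Σ e^(−Eᵢ/kT) = e^(−0) + e^(−1.0805) + e^(−1.5460) = 1.0000 + 0.33943 + 0.21310 = 1.5525.
⟨E⟩ = Σ Eᵢ e^(−Eᵢ/kT) / Z = (0·1.0000 + 0.188·0.33943 + 0.269·0.21310) / 1.5525 = 0.0780 eV.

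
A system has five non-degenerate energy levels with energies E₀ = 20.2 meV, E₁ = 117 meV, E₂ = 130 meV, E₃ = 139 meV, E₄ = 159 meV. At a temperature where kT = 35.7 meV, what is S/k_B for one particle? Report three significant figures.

Eᵢ/kT = 0.56583, 3.2773, 3.6415, 3.8936, 4.4538.
Z = Σ e^(−Eᵢ/kT) = e^(−0.56583) + e^(−3.2773) + e^(−3.6415) + e^(−3.8936) + e^(−4.4538) = 0.56789 + 0.037730 + 0.026213 + 0.020372 + 0.011634 = 0.66384.
⟨E⟩ = Σ EᵢPᵢ = 36.116 meV.
S/k_B = ln Z + ⟨E⟩/kT = ln(0.66384) + 36.116/35.7 = -0.40971 + 1.0117 = 0.602.

0.602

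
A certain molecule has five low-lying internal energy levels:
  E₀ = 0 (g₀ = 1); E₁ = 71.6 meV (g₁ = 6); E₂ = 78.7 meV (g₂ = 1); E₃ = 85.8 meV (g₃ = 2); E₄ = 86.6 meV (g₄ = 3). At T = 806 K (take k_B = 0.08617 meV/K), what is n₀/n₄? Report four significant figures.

1.160

k_BT = 0.08617 × 806 K = 69.4530 meV.
n₀/n₄ = (g₀/g₄) exp[−(E₀−E₄)/kT] = (1/3) × exp(−(-86.6 meV)/(69.4530 meV)) = (1/3) × exp(1.24689) = 1.160.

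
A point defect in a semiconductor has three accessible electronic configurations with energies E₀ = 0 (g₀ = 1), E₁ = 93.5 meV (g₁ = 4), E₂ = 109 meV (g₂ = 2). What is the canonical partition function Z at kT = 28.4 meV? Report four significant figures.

Eᵢ/kT = 0, 3.29225, 3.83803.
Z = Σ gᵢe^(−Eᵢ/kT) = 1·e^(−0) + 4·e^(−3.29225) + 2·e^(−3.83803) = 1.00000 + 0.148680 + 0.0430720 = 1.19175.

Z = 1.192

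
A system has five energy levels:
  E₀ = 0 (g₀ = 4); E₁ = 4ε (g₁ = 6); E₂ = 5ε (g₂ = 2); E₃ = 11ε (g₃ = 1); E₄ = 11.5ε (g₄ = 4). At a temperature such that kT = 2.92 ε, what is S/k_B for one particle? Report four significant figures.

Eᵢ/kT = 0, 1.36986, 1.71233, 3.76712, 3.93836.
Z = Σ gᵢe^(−Eᵢ/kT) = 4·e^(−0) + 6·e^(−1.36986) + 2·e^(−1.71233) + 1·e^(−3.76712) + 4·e^(−3.93836) = 4.00000 + 1.52486 + 0.360890 + 0.0231185 + 0.0779205 = 5.98679.
⟨E⟩ = Σ EᵢPᵢ = 1.51238 ε.
S/k_B = ln Z + ⟨E⟩/kT = ln(5.98679) + 1.51238/2.92 = 1.78956 + 0.517938 = 2.307.

2.307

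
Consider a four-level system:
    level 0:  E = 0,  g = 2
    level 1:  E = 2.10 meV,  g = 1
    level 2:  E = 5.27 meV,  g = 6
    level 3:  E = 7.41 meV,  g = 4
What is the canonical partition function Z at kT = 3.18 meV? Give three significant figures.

Eᵢ/kT = 0, 0.66038, 1.6572, 2.3302.
Z = Σ gᵢe^(−Eᵢ/kT) = 2·e^(−0) + 1·e^(−0.66038) + 6·e^(−1.6572) + 4·e^(−2.3302) = 2.0000 + 0.51665 + 1.1440 + 0.38911 = 4.0498.

Z = 4.05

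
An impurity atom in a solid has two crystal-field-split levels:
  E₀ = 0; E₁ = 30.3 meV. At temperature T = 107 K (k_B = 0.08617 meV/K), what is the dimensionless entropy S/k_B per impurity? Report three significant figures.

0.155

k_BT = 0.08617 × 107 K = 9.2202 meV.
Eᵢ/kT = 0, 3.2863.
Z = Σ e^(−Eᵢ/kT) = e^(−0) + e^(−3.2863) = 1.0000 + 0.037392 = 1.0374.
⟨E⟩ = Σ EᵢPᵢ = 1.0921 meV.
S/k_B = ln Z + ⟨E⟩/kT = ln(1.0374) + 1.0921/9.2202 = 0.036718 + 0.11845 = 0.155.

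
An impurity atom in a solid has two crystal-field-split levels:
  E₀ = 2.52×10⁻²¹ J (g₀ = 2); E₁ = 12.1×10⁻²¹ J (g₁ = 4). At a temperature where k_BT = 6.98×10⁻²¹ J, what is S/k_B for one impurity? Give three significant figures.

Eᵢ/kT = 0.36103, 1.7335.
Z = Σ gᵢe^(−Eᵢ/kT) = 2·e^(−0.36103) + 4·e^(−1.7335) = 1.3939 + 0.70666 = 2.1006.
⟨E⟩ = Σ EᵢPᵢ = 5.7427 ×10⁻²¹ J.
S/k_B = ln Z + ⟨E⟩/kT = ln(2.1006) + 5.7427/6.98 = 0.74222 + 0.82274 = 1.56.

1.56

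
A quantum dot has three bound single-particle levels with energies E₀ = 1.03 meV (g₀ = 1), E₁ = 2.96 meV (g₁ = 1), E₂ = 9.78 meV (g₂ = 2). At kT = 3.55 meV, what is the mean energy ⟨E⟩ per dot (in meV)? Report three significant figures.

2.52 meV

Eᵢ/kT = 0.29014, 0.83380, 2.7549.
Z = Σ gᵢe^(−Eᵢ/kT) = 1·e^(−0.29014) + 1·e^(−0.83380) + 2·e^(−2.7549) = 0.74816 + 0.43440 + 0.12723 = 1.3098.
⟨E⟩ = Σ Eᵢ gᵢe^(−Eᵢ/kT) / Z = (1.03·0.74816 + 2.96·0.43440 + 9.78·0.12723) / 1.3098 = 2.52 meV.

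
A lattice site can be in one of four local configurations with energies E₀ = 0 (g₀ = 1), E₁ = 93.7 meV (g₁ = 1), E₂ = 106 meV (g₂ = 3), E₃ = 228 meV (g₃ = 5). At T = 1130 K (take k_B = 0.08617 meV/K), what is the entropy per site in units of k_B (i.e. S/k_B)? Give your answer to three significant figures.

k_BT = 0.08617 × 1130 K = 97.372 meV.
Eᵢ/kT = 0, 0.96229, 1.0886, 2.3415.
Z = Σ gᵢe^(−Eᵢ/kT) = 1·e^(−0) + 1·e^(−0.96229) + 3·e^(−1.0886) + 5·e^(−2.3415) = 1.0000 + 0.38202 + 1.0101 + 0.48092 = 2.8730.
⟨E⟩ = Σ EᵢPᵢ = 87.893 meV.
S/k_B = ln Z + ⟨E⟩/kT = ln(2.8730) + 87.893/97.372 = 1.0554 + 0.90265 = 1.96.

1.96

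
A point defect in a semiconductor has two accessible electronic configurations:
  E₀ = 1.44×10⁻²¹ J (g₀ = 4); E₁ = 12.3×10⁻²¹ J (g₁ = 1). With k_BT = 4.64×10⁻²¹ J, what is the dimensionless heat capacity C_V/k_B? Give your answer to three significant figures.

0.126

Eᵢ/kT = 0.31034, 2.6509.
Z = Σ gᵢe^(−Eᵢ/kT) = 4·e^(−0.31034) + 1·e^(−2.6509) = 2.9328 + 0.070588 = 3.0034.
⟨E⟩ = 1.6952, ⟨E²⟩ = 5.5806.
C_V/k_B = (⟨E²⟩ − ⟨E⟩²)/(kT)² = (5.5806 − 2.8737)/21.530 = 0.126.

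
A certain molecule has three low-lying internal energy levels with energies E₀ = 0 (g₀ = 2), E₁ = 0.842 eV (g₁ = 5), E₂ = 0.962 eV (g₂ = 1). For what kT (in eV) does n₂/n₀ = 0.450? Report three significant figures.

9.13 eV

n₂/n₀ = (g₂/g₀) exp[−(E₂−E₀)/kT] = 0.450.
⇒ (E₂−E₀)/kT = ln((1/2)/0.450) = ln(1.1111) = 0.10535.
kT = 0.962 eV / 0.10535 = 9.13 eV.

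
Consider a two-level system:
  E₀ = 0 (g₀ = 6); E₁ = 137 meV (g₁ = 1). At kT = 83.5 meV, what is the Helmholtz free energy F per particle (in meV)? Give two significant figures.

-150 meV

Eᵢ/kT = 0, 1.641.
Z = Σ gᵢe^(−Eᵢ/kT) = 6·e^(−0) + 1·e^(−1.641) = 6.000 + 0.1938 = 6.194.
F = −kT ln Z = −83.5 × ln(6.194) = −83.5 × 1.824 = -150 meV.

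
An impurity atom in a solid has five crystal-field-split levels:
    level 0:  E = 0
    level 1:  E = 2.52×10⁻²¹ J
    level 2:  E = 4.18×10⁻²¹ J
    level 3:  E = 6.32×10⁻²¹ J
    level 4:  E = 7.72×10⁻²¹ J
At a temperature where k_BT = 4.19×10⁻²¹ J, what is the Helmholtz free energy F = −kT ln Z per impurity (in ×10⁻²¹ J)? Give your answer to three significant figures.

-3.48 ×10⁻²¹ J

Eᵢ/kT = 0, 0.60143, 0.99761, 1.5084, 1.8425.
Z = Σ e^(−Eᵢ/kT) = e^(−0) + e^(−0.60143) + e^(−0.99761) + e^(−1.5084) + e^(−1.8425) = 1.0000 + 0.54803 + 0.36876 + 0.22126 + 0.15842 = 2.2965.
F = −kT ln Z = −4.19 × ln(2.2965) = −4.19 × 0.83139 = -3.48 ×10⁻²¹ J.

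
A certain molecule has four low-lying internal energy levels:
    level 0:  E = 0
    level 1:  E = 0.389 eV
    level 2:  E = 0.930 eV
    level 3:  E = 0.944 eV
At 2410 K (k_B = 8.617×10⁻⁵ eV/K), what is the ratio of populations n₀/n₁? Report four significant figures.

6.509

k_BT = 8.617×10⁻⁵ × 2410 K = 0.207670 eV.
n₀/n₁ = exp[−(E₀−E₁)/kT] = exp(−(-0.389 eV)/(0.207670 eV)) = exp(1.87316) = 6.509.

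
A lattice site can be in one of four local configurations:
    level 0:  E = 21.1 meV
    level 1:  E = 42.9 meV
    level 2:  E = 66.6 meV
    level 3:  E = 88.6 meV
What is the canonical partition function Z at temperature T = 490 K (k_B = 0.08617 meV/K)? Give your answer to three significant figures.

Z = 1.30

k_BT = 0.08617 × 490 K = 42.223 meV.
Eᵢ/kT = 0.49973, 1.0160, 1.5773, 2.0984.
Z = Σ e^(−Eᵢ/kT) = e^(−0.49973) + e^(−1.0160) + e^(−1.5773) + e^(−2.0984) = 0.60669 + 0.36204 + 0.20653 + 0.12265 = 1.2979.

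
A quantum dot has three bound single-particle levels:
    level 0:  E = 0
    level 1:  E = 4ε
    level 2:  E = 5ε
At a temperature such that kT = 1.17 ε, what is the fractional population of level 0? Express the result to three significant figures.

Eᵢ/kT = 0, 3.4188, 4.2735.
Z = Σ e^(−Eᵢ/kT) = e^(−0) + e^(−3.4188) + e^(−4.2735) = 1.0000 + 0.032752 + 0.013933 = 1.0467.
P₀ = e^(−E₀/kT) / Z = 1.0000/1.0467 = 0.955.

0.955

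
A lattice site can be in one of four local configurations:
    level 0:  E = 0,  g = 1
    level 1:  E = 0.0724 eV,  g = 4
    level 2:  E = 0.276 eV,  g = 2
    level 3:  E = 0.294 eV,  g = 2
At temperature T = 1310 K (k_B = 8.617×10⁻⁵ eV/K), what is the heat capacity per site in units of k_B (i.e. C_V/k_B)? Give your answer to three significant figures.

k_BT = 8.617×10⁻⁵ × 1310 K = 0.11288 eV.
Eᵢ/kT = 0, 0.64139, 2.4451, 2.6045.
Z = Σ gᵢe^(−Eᵢ/kT) = 1·e^(−0) + 4·e^(−0.64139) + 2·e^(−2.4451) + 2·e^(−2.6045) = 1.0000 + 2.1062 + 0.17343 + 0.14788 = 3.4275.
⟨E⟩ = 0.071140 eV, ⟨E²⟩ = 0.010805 eV².
C_V/k_B = (⟨E²⟩ − ⟨E⟩²)/(kT)² = (0.010805 − 0.0050609)/0.012742 = 0.451.

0.451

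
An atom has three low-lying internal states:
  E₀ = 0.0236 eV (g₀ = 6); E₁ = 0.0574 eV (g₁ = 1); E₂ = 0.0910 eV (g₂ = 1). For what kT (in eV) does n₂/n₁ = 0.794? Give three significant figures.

n₂/n₁ = (g₂/g₁) exp[−(E₂−E₁)/kT] = 0.794.
⇒ (E₂−E₁)/kT = ln((1/1)/0.794) = ln(1.2594) = 0.23064.
kT = 0.0336 eV / 0.23064 = 0.146 eV.

0.146 eV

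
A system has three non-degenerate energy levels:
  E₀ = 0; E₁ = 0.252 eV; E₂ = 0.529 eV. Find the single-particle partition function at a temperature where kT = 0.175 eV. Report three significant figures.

Z = 1.29

Eᵢ/kT = 0, 1.4400, 3.0229.
Z = Σ e^(−Eᵢ/kT) = e^(−0) + e^(−1.4400) + e^(−3.0229) = 1.0000 + 0.23693 + 0.048660 = 1.2856.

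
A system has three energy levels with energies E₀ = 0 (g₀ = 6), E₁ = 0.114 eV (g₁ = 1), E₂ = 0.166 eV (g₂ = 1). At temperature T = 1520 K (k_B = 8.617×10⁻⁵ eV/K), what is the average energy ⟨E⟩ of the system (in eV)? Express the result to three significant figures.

0.0141 eV

k_BT = 8.617×10⁻⁵ × 1520 K = 0.13098 eV.
Eᵢ/kT = 0, 0.87036, 1.2674.
Z = Σ gᵢe^(−Eᵢ/kT) = 6·e^(−0) + 1·e^(−0.87036) + 1·e^(−1.2674) = 6.0000 + 0.41880 + 0.28156 = 6.7004.
⟨E⟩ = Σ Eᵢ gᵢe^(−Eᵢ/kT) / Z = (0·6.0000 + 0.114·0.41880 + 0.166·0.28156) / 6.7004 = 0.0141 eV.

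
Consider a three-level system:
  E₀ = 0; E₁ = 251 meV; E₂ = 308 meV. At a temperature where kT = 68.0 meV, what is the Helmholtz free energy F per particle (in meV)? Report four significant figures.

Eᵢ/kT = 0, 3.69118, 4.52941.
Z = Σ e^(−Eᵢ/kT) = e^(−0) + e^(−3.69118) + e^(−4.52941) = 1.00000 + 0.0249426 + 0.0107870 = 1.03573.
F = −kT ln Z = −68.0 × ln(1.03573) = −68.0 × 0.0351065 = -2.387 meV.

-2.387 meV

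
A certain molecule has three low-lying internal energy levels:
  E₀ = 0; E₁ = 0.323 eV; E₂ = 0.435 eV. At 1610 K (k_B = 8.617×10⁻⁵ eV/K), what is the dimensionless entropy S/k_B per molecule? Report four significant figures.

k_BT = 8.617×10⁻⁵ × 1610 K = 0.138734 eV.
Eᵢ/kT = 0, 2.32820, 3.13550.
Z = Σ e^(−Eᵢ/kT) = e^(−0) + e^(−2.32820) + e^(−3.13550) = 1.00000 + 0.0974710 + 0.0434780 = 1.14095.
⟨E⟩ = Σ EᵢPᵢ = 0.0441703 eV.
S/k_B = ln Z + ⟨E⟩/kT = ln(1.14095) + 0.0441703/0.138734 = 0.131861 + 0.318381 = 0.4502.

0.4502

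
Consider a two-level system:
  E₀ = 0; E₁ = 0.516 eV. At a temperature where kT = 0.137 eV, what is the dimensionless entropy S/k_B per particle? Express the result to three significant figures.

0.108

Eᵢ/kT = 0, 3.7664.
Z = Σ e^(−Eᵢ/kT) = e^(−0) + e^(−3.7664) = 1.0000 + 0.023135 = 1.0231.
⟨E⟩ = Σ EᵢPᵢ = 0.011668 eV.
S/k_B = ln Z + ⟨E⟩/kT = ln(1.0231) + 0.011668/0.137 = 0.022837 + 0.085168 = 0.108.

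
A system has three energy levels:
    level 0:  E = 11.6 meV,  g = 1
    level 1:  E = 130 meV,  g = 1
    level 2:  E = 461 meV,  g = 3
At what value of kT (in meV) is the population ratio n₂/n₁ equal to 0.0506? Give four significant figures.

n₂/n₁ = (g₂/g₁) exp[−(E₂−E₁)/kT] = 0.0506.
⇒ (E₂−E₁)/kT = ln((3/1)/0.0506) = ln(59.2885) = 4.08242.
kT = 331 meV / 4.08242 = 81.08 meV.

81.08 meV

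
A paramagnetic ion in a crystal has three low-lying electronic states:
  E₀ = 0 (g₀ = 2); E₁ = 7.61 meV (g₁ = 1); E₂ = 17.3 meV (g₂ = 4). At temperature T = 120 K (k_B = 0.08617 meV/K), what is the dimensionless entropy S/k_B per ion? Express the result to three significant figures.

1.67

k_BT = 0.08617 × 120 K = 10.340 meV.
Eᵢ/kT = 0, 0.73598, 1.6731.
Z = Σ gᵢe^(−Eᵢ/kT) = 2·e^(−0) + 1·e^(−0.73598) + 4·e^(−1.6731) = 2.0000 + 0.47904 + 0.75066 = 3.2297.
⟨E⟩ = Σ EᵢPᵢ = 5.1497 meV.
S/k_B = ln Z + ⟨E⟩/kT = ln(3.2297) + 5.1497/10.340 = 1.1724 + 0.49804 = 1.67.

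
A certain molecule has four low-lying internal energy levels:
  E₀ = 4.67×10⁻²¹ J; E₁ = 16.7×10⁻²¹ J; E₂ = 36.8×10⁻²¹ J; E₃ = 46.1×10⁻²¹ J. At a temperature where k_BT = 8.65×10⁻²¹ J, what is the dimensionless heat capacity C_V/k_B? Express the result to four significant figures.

0.6486

Eᵢ/kT = 0.539884, 1.93064, 4.25434, 5.32948.
Z = Σ e^(−Eᵢ/kT) = e^(−0.539884) + e^(−1.93064) + e^(−4.25434) + e^(−5.32948) = 0.582816 + 0.145055 + 0.0142025 + 0.00484659 = 0.746920.
⟨E⟩ = 7.88605, ⟨E²⟩ = 110.719.
C_V/k_B = (⟨E²⟩ − ⟨E⟩²)/(kT)² = (110.719 − 62.1898)/74.8225 = 0.6486.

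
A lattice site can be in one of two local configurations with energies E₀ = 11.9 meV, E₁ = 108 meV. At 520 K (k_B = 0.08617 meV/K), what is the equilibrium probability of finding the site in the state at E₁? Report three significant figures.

0.105

k_BT = 0.08617 × 520 K = 44.808 meV.
Eᵢ/kT = 0.26558, 2.4103.
Z = Σ e^(−Eᵢ/kT) = e^(−0.26558) + e^(−2.4103) = 0.76676 + 0.089788 = 0.85655.
P₁ = e^(−E₁/kT) / Z = 0.089788/0.85655 = 0.105.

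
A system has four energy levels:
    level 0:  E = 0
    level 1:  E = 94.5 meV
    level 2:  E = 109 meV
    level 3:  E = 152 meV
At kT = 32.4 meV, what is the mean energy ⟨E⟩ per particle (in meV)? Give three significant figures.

9.36 meV

Eᵢ/kT = 0, 2.9167, 3.3642, 4.6914.
Z = Σ e^(−Eᵢ/kT) = e^(−0) + e^(−2.9167) + e^(−3.3642) + e^(−4.6914) = 1.0000 + 0.054112 + 0.034590 + 0.0091738 = 1.0979.
⟨E⟩ = Σ Eᵢ e^(−Eᵢ/kT) / Z = (0·1.0000 + 94.5·0.054112 + 109·0.034590 + 152·0.0091738) / 1.0979 = 9.36 meV.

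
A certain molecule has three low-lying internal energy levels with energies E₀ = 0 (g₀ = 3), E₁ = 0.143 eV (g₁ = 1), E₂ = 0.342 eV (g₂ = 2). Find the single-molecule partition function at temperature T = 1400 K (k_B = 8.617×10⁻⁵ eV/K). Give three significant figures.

k_BT = 8.617×10⁻⁵ × 1400 K = 0.12064 eV.
Eᵢ/kT = 0, 1.1853, 2.8349.
Z = Σ gᵢe^(−Eᵢ/kT) = 3·e^(−0) + 1·e^(−1.1853) + 2·e^(−2.8349) = 3.0000 + 0.30565 + 0.11745 = 3.4231.

Z = 3.42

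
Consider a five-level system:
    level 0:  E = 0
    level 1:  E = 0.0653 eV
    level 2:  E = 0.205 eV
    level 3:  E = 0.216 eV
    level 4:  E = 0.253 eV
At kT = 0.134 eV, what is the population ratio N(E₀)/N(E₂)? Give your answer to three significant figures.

4.62

n₀/n₂ = exp[−(E₀−E₂)/kT] = exp(−(-0.205 eV)/(0.134 eV)) = exp(1.5299) = 4.62.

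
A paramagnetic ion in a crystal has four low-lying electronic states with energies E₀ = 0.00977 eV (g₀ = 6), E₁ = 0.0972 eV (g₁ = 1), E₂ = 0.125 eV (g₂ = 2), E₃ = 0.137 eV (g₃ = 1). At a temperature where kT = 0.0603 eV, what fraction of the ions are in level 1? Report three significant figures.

0.0353

Eᵢ/kT = 0.16202, 1.6119, 2.0730, 2.2720.
Z = Σ gᵢe^(−Eᵢ/kT) = 6·e^(−0.16202) + 1·e^(−1.6119) + 2·e^(−2.0730) + 1·e^(−2.2720) = 5.1025 + 0.19951 + 0.25162 + 0.10311 = 5.6567.
P₁ = g₁ e^(−E₁/kT) / Z = 0.19951/5.6567 = 0.0353.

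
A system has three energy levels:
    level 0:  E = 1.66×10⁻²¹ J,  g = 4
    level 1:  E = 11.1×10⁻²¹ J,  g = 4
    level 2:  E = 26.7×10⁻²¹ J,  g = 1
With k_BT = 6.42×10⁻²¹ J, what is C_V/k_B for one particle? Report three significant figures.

0.381

Eᵢ/kT = 0.25857, 1.7290, 4.1589.
Z = Σ gᵢe^(−Eᵢ/kT) = 4·e^(−0.25857) + 4·e^(−1.7290) + 1·e^(−4.1589) = 3.0886 + 0.70985 + 0.015625 = 3.8141.
⟨E⟩ = 3.5195, ⟨E²⟩ = 28.083.
C_V/k_B = (⟨E²⟩ − ⟨E⟩²)/(kT)² = (28.083 − 12.387)/41.216 = 0.381.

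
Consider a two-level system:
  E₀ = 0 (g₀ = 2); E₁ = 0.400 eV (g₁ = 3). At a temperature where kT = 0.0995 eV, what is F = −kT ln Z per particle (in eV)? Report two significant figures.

-0.072 eV

Eᵢ/kT = 0, 4.020.
Z = Σ gᵢe^(−Eᵢ/kT) = 2·e^(−0) + 3·e^(−4.020) = 2.000 + 0.05386 = 2.054.
F = −kT ln Z = −0.0995 × ln(2.054) = −0.0995 × 0.7198 = -0.072 eV.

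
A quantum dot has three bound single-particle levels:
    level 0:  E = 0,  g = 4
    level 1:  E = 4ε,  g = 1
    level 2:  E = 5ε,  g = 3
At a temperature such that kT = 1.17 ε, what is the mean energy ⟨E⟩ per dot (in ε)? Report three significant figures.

Eᵢ/kT = 0, 3.4188, 4.2735.
Z = Σ gᵢe^(−Eᵢ/kT) = 4·e^(−0) + 1·e^(−3.4188) + 3·e^(−4.2735) = 4.0000 + 0.032752 + 0.041799 = 4.0746.
⟨E⟩ = Σ Eᵢ gᵢe^(−Eᵢ/kT) / Z = (0·4.0000 + 4·0.032752 + 5·0.041799) / 4.0746 = 0.0834 ε.

0.0834 ε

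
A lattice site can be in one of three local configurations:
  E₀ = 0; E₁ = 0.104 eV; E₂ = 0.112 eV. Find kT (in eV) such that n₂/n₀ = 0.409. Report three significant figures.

n₂/n₀ = exp[−(E₂−E₀)/kT] = 0.409.
⇒ (E₂−E₀)/kT = ln(1/0.409) = ln(2.4450) = 0.89405.
kT = 0.112 eV / 0.89405 = 0.125 eV.

0.125 eV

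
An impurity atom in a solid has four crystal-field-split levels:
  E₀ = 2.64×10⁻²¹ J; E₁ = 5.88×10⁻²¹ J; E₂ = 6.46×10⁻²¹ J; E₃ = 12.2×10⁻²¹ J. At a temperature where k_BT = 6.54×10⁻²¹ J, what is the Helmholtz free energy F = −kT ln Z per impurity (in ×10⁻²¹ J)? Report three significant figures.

-3.08 ×10⁻²¹ J

Eᵢ/kT = 0.40367, 0.89908, 0.98777, 1.8654.
Z = Σ e^(−Eᵢ/kT) = e^(−0.40367) + e^(−0.89908) + e^(−0.98777) + e^(−1.8654) = 0.66786 + 0.40694 + 0.37241 + 0.15483 = 1.6020.
F = −kT ln Z = −6.54 × ln(1.6020) = −6.54 × 0.47125 = -3.08 ×10⁻²¹ J.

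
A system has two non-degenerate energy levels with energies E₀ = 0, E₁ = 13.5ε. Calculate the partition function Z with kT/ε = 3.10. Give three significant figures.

Eᵢ/kT = 0, 4.3548.
Z = Σ e^(−Eᵢ/kT) = e^(−0) + e^(−4.3548) = 1.0000 + 0.012845 = 1.0128.

Z = 1.01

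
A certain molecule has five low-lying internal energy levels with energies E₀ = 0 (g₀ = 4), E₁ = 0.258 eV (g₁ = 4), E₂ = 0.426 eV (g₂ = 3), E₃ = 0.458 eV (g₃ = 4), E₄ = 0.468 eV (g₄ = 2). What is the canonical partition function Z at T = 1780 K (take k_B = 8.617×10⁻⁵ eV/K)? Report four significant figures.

Z = 5.227

k_BT = 8.617×10⁻⁵ × 1780 K = 0.153383 eV.
Eᵢ/kT = 0, 1.68206, 2.77736, 2.98599, 3.05119.
Z = Σ gᵢe^(−Eᵢ/kT) = 4·e^(−0) + 4·e^(−1.68206) + 3·e^(−2.77736) + 4·e^(−2.98599) + 2·e^(−3.05119) = 4.00000 + 0.743962 + 0.186608 + 0.201958 + 0.0946052 = 5.22713.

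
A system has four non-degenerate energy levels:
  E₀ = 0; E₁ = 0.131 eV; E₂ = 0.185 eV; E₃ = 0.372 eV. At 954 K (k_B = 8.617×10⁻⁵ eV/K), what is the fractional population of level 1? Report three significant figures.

k_BT = 8.617×10⁻⁵ × 954 K = 0.082206 eV.
Eᵢ/kT = 0, 1.5936, 2.2504, 4.5252.
Z = Σ e^(−Eᵢ/kT) = e^(−0) + e^(−1.5936) + e^(−2.2504) + e^(−4.5252) = 1.0000 + 0.20319 + 0.10536 + 0.010833 = 1.3194.
P₁ = e^(−E₁/kT) / Z = 0.20319/1.3194 = 0.154.

0.154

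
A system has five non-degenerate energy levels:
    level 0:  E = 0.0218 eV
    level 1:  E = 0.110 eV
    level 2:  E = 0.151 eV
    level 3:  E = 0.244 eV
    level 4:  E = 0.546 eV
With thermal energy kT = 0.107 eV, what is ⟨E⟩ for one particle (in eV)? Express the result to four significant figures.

Eᵢ/kT = 0.203738, 1.02804, 1.41121, 2.28037, 5.10280.
Z = Σ e^(−Eᵢ/kT) = e^(−0.203738) + e^(−1.02804) + e^(−1.41121) + e^(−2.28037) + e^(−5.10280) = 0.815676 + 0.357707 + 0.243848 + 0.102246 + 0.00607970 = 1.52556.
⟨E⟩ = Σ Eᵢ e^(−Eᵢ/kT) / Z = (0.0218·0.815676 + 0.110·0.357707 + 0.151·0.243848 + 0.244·0.102246 + 0.546·0.00607970) / 1.52556 = 0.08011 eV.

0.08011 eV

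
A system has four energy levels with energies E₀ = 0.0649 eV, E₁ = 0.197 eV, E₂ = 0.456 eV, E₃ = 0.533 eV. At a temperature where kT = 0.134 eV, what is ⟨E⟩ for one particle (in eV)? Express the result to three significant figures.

0.123 eV

Eᵢ/kT = 0.48433, 1.4701, 3.4030, 3.9776.
Z = Σ e^(−Eᵢ/kT) = e^(−0.48433) + e^(−1.4701) + e^(−3.4030) + e^(−3.9776) = 0.61611 + 0.22990 + 0.033273 + 0.018731 = 0.89801.
⟨E⟩ = Σ Eᵢ e^(−Eᵢ/kT) / Z = (0.0649·0.61611 + 0.197·0.22990 + 0.456·0.033273 + 0.533·0.018731) / 0.89801 = 0.123 eV.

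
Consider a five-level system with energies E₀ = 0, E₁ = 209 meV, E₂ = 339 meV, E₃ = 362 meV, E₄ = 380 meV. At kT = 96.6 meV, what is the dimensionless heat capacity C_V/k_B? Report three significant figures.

Eᵢ/kT = 0, 2.1636, 3.5093, 3.7474, 3.9337.
Z = Σ e^(−Eᵢ/kT) = e^(−0) + e^(−2.1636) + e^(−3.5093) + e^(−3.7474) + e^(−3.9337) = 1.0000 + 0.11491 + 0.029918 + 0.023579 + 0.019571 = 1.1880.
⟨E⟩ = 42.198 meV, ⟨E²⟩ = 12099 meV².
C_V/k_B = (⟨E²⟩ − ⟨E⟩²)/(kT)² = (12099 − 1780.7)/9331.6 = 1.11.

1.11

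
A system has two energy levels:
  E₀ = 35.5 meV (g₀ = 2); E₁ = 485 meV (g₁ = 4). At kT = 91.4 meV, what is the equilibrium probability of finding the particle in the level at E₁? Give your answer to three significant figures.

0.0144

Eᵢ/kT = 0.38840, 5.3063.
Z = Σ gᵢe^(−Eᵢ/kT) = 2·e^(−0.38840) + 4·e^(−5.3063) = 1.3563 + 0.019841 = 1.3761.
P₁ = g₁ e^(−E₁/kT) / Z = 0.019841/1.3761 = 0.0144.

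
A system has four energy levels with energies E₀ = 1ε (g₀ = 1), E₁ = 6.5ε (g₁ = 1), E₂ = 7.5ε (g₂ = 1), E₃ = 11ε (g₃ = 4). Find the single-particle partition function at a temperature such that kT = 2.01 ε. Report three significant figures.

Z = 0.688

Eᵢ/kT = 0.49751, 3.2338, 3.7313, 5.4726.
Z = Σ gᵢe^(−Eᵢ/kT) = 1·e^(−0.49751) + 1·e^(−3.2338) + 1·e^(−3.7313) + 4·e^(−5.4726) = 0.60804 + 0.039407 + 0.023962 + 0.016801 = 0.68821.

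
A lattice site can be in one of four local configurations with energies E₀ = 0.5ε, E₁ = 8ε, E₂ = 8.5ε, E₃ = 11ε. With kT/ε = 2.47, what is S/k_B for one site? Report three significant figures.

Eᵢ/kT = 0.20243, 3.2389, 3.4413, 4.4534.
Z = Σ e^(−Eᵢ/kT) = e^(−0.20243) + e^(−3.2389) + e^(−3.4413) + e^(−4.4534) = 0.81674 + 0.039207 + 0.032023 + 0.011639 = 0.89961.
⟨E⟩ = Σ EᵢPᵢ = 1.2475 ε.
S/k_B = ln Z + ⟨E⟩/kT = ln(0.89961) + 1.2475/2.47 = -0.10579 + 0.50506 = 0.399.

0.399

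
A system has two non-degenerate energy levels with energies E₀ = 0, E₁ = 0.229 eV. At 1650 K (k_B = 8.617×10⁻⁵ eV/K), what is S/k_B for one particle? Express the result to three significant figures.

k_BT = 8.617×10⁻⁵ × 1650 K = 0.14218 eV.
Eᵢ/kT = 0, 1.6106.
Z = Σ e^(−Eᵢ/kT) = e^(−0) + e^(−1.6106) = 1.0000 + 0.19977 = 1.1998.
⟨E⟩ = Σ EᵢPᵢ = 0.038129 eV.
S/k_B = ln Z + ⟨E⟩/kT = ln(1.1998) + 0.038129/0.14218 = 0.18215 + 0.26817 = 0.450.

0.450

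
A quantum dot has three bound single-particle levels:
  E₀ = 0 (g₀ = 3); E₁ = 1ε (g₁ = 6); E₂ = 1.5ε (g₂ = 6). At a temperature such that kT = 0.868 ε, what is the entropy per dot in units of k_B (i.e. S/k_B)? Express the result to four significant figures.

Eᵢ/kT = 0, 1.15207, 1.72811.
Z = Σ gᵢe^(−Eᵢ/kT) = 3·e^(−0) + 6·e^(−1.15207) + 6·e^(−1.72811) = 3.00000 + 1.89589 + 1.06572 = 5.96161.
⟨E⟩ = Σ EᵢPᵢ = 0.586162 ε.
S/k_B = ln Z + ⟨E⟩/kT = ln(5.96161) + 0.586162/0.868 = 1.78534 + 0.675302 = 2.461.

2.461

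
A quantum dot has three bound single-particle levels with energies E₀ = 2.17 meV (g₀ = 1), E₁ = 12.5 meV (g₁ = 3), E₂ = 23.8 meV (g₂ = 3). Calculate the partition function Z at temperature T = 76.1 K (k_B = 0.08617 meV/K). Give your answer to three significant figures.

Z = 1.24

k_BT = 0.08617 × 76.1 K = 6.5575 meV.
Eᵢ/kT = 0.33092, 1.9062, 3.6294.
Z = Σ gᵢe^(−Eᵢ/kT) = 1·e^(−0.33092) + 3·e^(−1.9062) + 3·e^(−3.6294) = 0.71826 + 0.44593 + 0.079596 = 1.2438.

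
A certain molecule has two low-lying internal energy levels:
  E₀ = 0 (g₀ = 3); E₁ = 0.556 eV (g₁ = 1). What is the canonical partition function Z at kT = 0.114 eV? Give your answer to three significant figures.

Eᵢ/kT = 0, 4.8772.
Z = Σ gᵢe^(−Eᵢ/kT) = 3·e^(−0) + 1·e^(−4.8772) = 3.0000 + 0.0076183 = 3.0076.

Z = 3.01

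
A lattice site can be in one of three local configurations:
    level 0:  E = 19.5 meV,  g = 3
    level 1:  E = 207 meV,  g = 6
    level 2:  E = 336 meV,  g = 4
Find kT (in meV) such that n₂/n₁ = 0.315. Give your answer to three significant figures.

172 meV

n₂/n₁ = (g₂/g₁) exp[−(E₂−E₁)/kT] = 0.315.
⇒ (E₂−E₁)/kT = ln((4/6)/0.315) = ln(2.1164) = 0.74972.
kT = 129 meV / 0.74972 = 172 meV.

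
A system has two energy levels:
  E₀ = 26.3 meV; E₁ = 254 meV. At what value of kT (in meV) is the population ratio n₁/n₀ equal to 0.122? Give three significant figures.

n₁/n₀ = exp[−(E₁−E₀)/kT] = 0.122.
⇒ (E₁−E₀)/kT = ln(1/0.122) = ln(8.1967) = 2.1037.
kT = 227.7 meV / 2.1037 = 108 meV.

108 meV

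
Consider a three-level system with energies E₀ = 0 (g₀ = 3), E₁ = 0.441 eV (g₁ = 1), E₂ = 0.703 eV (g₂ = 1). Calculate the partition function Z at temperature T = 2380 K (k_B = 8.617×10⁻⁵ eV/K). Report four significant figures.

Z = 3.149

k_BT = 8.617×10⁻⁵ × 2380 K = 0.205085 eV.
Eᵢ/kT = 0, 2.15033, 3.42785.
Z = Σ gᵢe^(−Eᵢ/kT) = 3·e^(−0) + 1·e^(−2.15033) + 1·e^(−3.42785) = 3.00000 + 0.116446 + 0.0324566 = 3.14890.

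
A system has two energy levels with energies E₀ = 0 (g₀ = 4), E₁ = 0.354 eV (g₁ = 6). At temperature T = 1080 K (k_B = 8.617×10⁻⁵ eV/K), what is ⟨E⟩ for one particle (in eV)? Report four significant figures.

k_BT = 8.617×10⁻⁵ × 1080 K = 0.0930636 eV.
Eᵢ/kT = 0, 3.80385.
Z = Σ gᵢe^(−Eᵢ/kT) = 4·e^(−0) + 6·e^(−3.80385) = 4.00000 + 0.133709 = 4.13371.
⟨E⟩ = Σ Eᵢ gᵢe^(−Eᵢ/kT) / Z = (0·4.00000 + 0.354·0.133709) / 4.13371 = 0.01145 eV.

0.01145 eV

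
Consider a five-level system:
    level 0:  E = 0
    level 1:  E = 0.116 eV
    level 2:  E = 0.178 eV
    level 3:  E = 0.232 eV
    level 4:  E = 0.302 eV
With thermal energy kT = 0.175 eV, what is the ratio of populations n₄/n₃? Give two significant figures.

n₄/n₃ = exp[−(E₄−E₃)/kT] = exp(−(0.070 eV)/(0.175 eV)) = exp(-0.4000) = 0.67.

0.67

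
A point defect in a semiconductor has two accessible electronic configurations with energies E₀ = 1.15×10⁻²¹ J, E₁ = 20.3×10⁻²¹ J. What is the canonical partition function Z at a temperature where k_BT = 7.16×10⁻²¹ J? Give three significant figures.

Z = 0.910

Eᵢ/kT = 0.16061, 2.8352.
Z = Σ e^(−Eᵢ/kT) = e^(−0.16061) + e^(−2.8352) = 0.85162 + 0.058707 = 0.91033.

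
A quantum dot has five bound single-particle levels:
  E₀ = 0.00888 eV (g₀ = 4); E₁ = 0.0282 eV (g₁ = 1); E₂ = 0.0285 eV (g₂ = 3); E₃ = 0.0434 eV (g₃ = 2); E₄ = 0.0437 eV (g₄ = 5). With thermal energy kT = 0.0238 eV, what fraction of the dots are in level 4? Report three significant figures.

0.157

Eᵢ/kT = 0.37311, 1.1849, 1.1975, 1.8235, 1.8361.
Z = Σ gᵢe^(−Eᵢ/kT) = 4·e^(−0.37311) + 1·e^(−1.1849) + 3·e^(−1.1975) + 2·e^(−1.8235) + 5·e^(−1.8361) = 2.7544 + 0.30578 + 0.90584 + 0.32292 + 0.79719 = 5.0861.
P₄ = g₄ e^(−E₄/kT) / Z = 0.79719/5.0861 = 0.157.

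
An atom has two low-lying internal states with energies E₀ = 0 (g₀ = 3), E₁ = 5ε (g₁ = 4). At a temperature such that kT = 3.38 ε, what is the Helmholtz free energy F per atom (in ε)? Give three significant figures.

Eᵢ/kT = 0, 1.4793.
Z = Σ gᵢe^(−Eᵢ/kT) = 3·e^(−0) + 4·e^(−1.4793) = 3.0000 + 0.91119 = 3.9112.
F = −kT ln Z = −3.38 × ln(3.9112) = −3.38 × 1.3638 = -4.61 ε.

-4.61 ε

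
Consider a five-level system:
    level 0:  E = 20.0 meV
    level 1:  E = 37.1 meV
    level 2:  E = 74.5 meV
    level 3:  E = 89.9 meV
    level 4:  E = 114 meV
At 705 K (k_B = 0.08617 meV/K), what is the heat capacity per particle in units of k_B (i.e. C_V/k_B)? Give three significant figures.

0.266

k_BT = 0.08617 × 705 K = 60.750 meV.
Eᵢ/kT = 0.32922, 0.61070, 1.2263, 1.4798, 1.8765.
Z = Σ e^(−Eᵢ/kT) = e^(−0.32922) + e^(−0.61070) + e^(−1.2263) + e^(−1.4798) + e^(−1.8765) = 0.71948 + 0.54297 + 0.29338 + 0.22768 + 0.15313 = 1.9366.
⟨E⟩ = 48.702 meV, ⟨E²⟩ = 3353.1 meV².
C_V/k_B = (⟨E²⟩ − ⟨E⟩²)/(kT)² = (3353.1 − 2371.9)/3690.6 = 0.266.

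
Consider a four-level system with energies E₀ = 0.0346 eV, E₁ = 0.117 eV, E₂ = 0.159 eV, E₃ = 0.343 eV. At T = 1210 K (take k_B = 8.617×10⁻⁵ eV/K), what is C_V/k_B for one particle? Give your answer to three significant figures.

0.413

k_BT = 8.617×10⁻⁵ × 1210 K = 0.10427 eV.
Eᵢ/kT = 0.33183, 1.1221, 1.5249, 3.2895.
Z = Σ e^(−Eᵢ/kT) = e^(−0.33183) + e^(−1.1221) + e^(−1.5249) + e^(−3.2895) = 0.71761 + 0.32560 + 0.21764 + 0.037272 = 1.2981.
⟨E⟩ = 0.084981 eV, ⟨E²⟩ = 0.011712 eV².
C_V/k_B = (⟨E²⟩ − ⟨E⟩²)/(kT)² = (0.011712 − 0.0072218)/0.010872 = 0.413.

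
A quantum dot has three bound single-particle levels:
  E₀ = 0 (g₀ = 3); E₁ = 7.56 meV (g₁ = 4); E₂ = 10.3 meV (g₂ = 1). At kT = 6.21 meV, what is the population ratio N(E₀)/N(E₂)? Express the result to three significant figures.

15.8

n₀/n₂ = (g₀/g₂) exp[−(E₀−E₂)/kT] = (3/1) × exp(−(-10.3 meV)/(6.21 meV)) = (3/1) × exp(1.6586) = 15.8.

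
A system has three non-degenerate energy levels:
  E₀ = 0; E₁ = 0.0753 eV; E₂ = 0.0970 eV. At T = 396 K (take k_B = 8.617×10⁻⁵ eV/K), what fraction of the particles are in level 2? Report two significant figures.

k_BT = 8.617×10⁻⁵ × 396 K = 0.03412 eV.
Eᵢ/kT = 0, 2.207, 2.843.
Z = Σ e^(−Eᵢ/kT) = e^(−0) + e^(−2.207) + e^(−2.843) = 1.000 + 0.1100 + 0.05825 = 1.168.
P₂ = e^(−E₂/kT) / Z = 0.05825/1.168 = 0.050.

0.050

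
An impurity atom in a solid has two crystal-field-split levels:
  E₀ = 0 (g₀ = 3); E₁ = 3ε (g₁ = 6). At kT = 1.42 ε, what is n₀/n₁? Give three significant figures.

4.14

n₀/n₁ = (g₀/g₁) exp[−(E₀−E₁)/kT] = (3/6) × exp(−(-3ε)/(1.42ε)) = (3/6) × exp(2.1127) = 4.14.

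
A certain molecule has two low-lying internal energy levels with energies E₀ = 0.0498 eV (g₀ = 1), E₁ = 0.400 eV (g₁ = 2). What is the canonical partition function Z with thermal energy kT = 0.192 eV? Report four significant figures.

Eᵢ/kT = 0.259375, 2.08333.
Z = Σ gᵢe^(−Eᵢ/kT) = 1·e^(−0.259375) + 2·e^(−2.08333) = 0.771534 + 0.249030 = 1.02056.

Z = 1.021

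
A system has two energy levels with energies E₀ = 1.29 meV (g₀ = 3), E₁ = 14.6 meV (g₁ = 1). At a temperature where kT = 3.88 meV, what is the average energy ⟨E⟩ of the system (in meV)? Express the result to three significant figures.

1.43 meV

Eᵢ/kT = 0.33247, 3.7629.
Z = Σ gᵢe^(−Eᵢ/kT) = 3·e^(−0.33247) + 1·e^(−3.7629) = 2.1515 + 0.023216 = 2.1747.
⟨E⟩ = Σ Eᵢ gᵢe^(−Eᵢ/kT) / Z = (1.29·2.1515 + 14.6·0.023216) / 2.1747 = 1.43 meV.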